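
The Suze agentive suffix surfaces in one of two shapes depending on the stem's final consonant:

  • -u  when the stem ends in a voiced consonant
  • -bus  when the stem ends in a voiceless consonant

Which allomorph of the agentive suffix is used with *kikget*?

-bus

Since the final consonant of *kikget* is /t/ (voiceless), it takes -bus.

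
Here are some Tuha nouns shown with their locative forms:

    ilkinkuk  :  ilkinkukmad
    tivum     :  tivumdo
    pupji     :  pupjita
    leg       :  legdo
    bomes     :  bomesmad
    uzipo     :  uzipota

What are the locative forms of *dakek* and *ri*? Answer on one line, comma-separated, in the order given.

The suffix is conditioned by the final sound: -mad when the stem ends in a voiceless consonant (*ilkinkuk*, *bomes*); -do when the stem ends in a voiced consonant (*tivum*, *leg*); -ta when the stem ends in a vowel (*pupji*, *uzipo*).
*dakek*: final sound = /k/, a voiceless consonant → -mad → *dakekmad*.
Since the final sound of *ri* is /i/ (a vowel), it takes -ta, giving *rita*.

dakekmad, rita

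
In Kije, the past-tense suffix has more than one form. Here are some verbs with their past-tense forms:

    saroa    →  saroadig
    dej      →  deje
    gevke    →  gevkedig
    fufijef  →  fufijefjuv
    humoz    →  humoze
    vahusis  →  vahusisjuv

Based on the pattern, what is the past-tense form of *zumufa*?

Looking at the final sound of each stem: -juv when the stem ends in a voiceless consonant (*fufijef*, *vahusis*); -e when the stem ends in a voiced consonant (*dej*, *humoz*); -dig when the stem ends in a vowel (*saroa*, *gevke*).
The final sound of *zumufa* is /a/, which is a vowel, so the suffix is -dig, giving *zumufadig*.

zumufadig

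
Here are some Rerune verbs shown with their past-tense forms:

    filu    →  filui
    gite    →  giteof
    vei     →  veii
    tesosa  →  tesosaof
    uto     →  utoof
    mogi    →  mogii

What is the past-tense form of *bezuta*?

bezutaof

The suffix is conditioned by the last vowel: -i when the last vowel of the stem is a high vowel (*filu*, *vei*, *mogi*); -of when the last vowel of the stem is a non-high vowel (*gite*, *tesosa*, *uto*).
Since the last vowel of *bezuta* is /a/ (a non-high vowel), it takes -of, giving *bezutaof*.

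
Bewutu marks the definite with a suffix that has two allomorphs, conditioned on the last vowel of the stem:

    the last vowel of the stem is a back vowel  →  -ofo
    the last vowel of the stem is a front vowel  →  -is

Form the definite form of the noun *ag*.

*ag*: last vowel = /a/, a back vowel → -ofo → *agofo*.

agofo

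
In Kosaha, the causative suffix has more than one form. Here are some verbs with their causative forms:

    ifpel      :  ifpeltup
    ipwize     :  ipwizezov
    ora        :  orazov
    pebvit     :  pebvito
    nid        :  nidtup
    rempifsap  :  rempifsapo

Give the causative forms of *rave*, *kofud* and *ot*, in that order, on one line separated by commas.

The pattern is voicing of the final sound: -o when the stem ends in a voiceless consonant (*pebvit*, *rempifsap*); -tup when the stem ends in a voiced consonant (*ifpel*, *nid*); -zov when the stem ends in a vowel (*ipwize*, *ora*).
Since the final sound of *rave* is /e/ (a vowel), it takes -zov, giving *ravezov*.
Since the final sound of *kofud* is /d/ (a voiced consonant), it takes -tup, giving *kofudtup*.
*ot*: final sound = /t/, a voiceless consonant → -o → *oto*.

ravezov, kofudtup, oto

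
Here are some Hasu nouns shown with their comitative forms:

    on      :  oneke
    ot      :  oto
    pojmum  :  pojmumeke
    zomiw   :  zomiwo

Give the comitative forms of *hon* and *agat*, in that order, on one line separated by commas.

The alternation tracks the final consonant of the stem — -eke when the stem ends in a nasal (*on*, *pojmum*); -o when the stem ends in a non-nasal consonant (*ot*, *zomiw*).
*hon* — final consonant /n/ (a nasal) → -eke → *honeke*.
*agat* — final consonant /t/ (non-nasal) → -o → *agato*.

honeke, agato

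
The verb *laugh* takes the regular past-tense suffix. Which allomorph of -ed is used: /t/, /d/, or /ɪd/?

The stem *laugh* ends in a voiceless consonant other than /t/.
The -ed suffix is realized as /ɪd/ after /t, d/; as /t/ after other voiceless consonants; and as /d/ after other voiced sounds.
So -ed on *laugh* is pronounced /t/.

/t/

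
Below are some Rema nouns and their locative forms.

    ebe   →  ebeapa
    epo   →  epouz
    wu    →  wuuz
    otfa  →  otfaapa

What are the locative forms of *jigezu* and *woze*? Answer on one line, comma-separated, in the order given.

jigezuuz, wozeapa

The suffix is conditioned by the last vowel: -uz when the last vowel of the stem is a rounded vowel (*epo*, *wu*); -apa when the last vowel of the stem is an unrounded vowel (*ebe*, *otfa*).
Since the last vowel of *jigezu* is /u/ (a rounded vowel), it takes -uz, giving *jigezuuz*.
Since the last vowel of *woze* is /e/ (an unrounded vowel), it takes -apa, giving *wozeapa*.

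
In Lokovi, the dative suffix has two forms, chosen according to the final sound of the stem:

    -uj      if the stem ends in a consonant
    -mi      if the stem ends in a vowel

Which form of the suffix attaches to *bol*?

Since the final sound of *bol* is /l/ (a consonant), it takes -uj.

-uj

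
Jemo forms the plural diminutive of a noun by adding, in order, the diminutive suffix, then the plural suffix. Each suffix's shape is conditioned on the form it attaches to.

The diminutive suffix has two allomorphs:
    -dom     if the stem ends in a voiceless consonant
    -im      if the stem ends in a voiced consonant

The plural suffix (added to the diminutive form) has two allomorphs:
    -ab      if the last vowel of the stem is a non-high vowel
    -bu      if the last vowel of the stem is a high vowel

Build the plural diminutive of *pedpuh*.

pedpuhdomab

*pedpuh* — final consonant /h/ (voiceless) → -dom → *pedpuhdom*.
Since the last vowel of the diminutive form *pedpuhdom* is /o/ (a non-high vowel), it takes -ab, giving *pedpuhdomab*.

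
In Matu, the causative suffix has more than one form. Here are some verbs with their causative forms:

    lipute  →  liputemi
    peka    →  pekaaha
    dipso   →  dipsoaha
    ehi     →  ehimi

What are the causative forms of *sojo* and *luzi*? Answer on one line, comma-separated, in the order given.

The suffix is conditioned by the last vowel: -mi when the last vowel of the stem is a front vowel (*lipute*, *ehi*); -aha when the last vowel of the stem is a back vowel (*peka*, *dipso*).
Since the last vowel of *sojo* is /o/ (a back vowel), it takes -aha, giving *sojoaha*.
*luzi* — last vowel /i/ (a front vowel) → -mi → *luzimi*.

sojoaha, luzimi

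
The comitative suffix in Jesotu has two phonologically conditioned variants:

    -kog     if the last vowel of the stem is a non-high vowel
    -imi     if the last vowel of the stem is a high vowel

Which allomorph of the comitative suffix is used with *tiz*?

Since the last vowel of *tiz* is /i/ (a high vowel), it takes -imi.

-imi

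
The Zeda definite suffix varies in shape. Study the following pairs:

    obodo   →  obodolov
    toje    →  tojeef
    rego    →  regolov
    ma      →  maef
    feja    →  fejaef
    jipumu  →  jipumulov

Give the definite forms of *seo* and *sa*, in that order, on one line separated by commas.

seolov, saef

The suffix is conditioned by the last vowel: -lov when the last vowel of the stem is a rounded vowel (*obodo*, *rego*, *jipumu*); -ef when the last vowel of the stem is an unrounded vowel (*toje*, *ma*, *feja*).
*seo*: last vowel = /o/, a rounded vowel → -lov → *seolov*.
*sa*: last vowel = /a/, an unrounded vowel → -ef → *saef*.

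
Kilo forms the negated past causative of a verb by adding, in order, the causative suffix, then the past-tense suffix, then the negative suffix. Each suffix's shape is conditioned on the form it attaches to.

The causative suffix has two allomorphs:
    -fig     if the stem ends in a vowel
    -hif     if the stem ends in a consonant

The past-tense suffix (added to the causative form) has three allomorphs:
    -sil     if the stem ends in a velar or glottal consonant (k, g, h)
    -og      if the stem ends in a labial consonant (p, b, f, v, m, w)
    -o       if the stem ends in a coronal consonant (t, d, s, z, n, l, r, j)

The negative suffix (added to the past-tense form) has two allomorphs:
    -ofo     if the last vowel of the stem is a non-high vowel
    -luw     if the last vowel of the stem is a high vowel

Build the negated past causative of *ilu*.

ilufigsilluw

*ilu* — final sound /u/ (a vowel) → -fig → *ilufig*.
Since the final consonant of the causative form *ilufig* is /g/ (velar/glottal), it takes -sil, giving *ilufigsil*.
Since the last vowel of the past-tense form *ilufigsil* is /i/ (a high vowel), it takes -luw, giving *ilufigsilluw*.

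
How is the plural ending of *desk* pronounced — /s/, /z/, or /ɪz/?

/s/

The stem *desk* ends in a voiceless non-sibilant consonant.
The plural suffix surfaces as /ɪz/ after sibilants, /s/ after other voiceless consonants, and /z/ after other voiced sounds.
So the plural -s on *desk* is pronounced /s/.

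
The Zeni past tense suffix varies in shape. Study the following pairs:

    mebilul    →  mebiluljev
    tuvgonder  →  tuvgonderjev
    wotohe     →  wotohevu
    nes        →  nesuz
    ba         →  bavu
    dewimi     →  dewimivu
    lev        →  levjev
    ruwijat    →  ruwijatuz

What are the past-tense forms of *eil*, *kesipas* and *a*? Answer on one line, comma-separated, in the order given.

The suffix is conditioned by the final sound: -uz when the stem ends in a voiceless consonant (*nes*, *ruwijat*); -jev when the stem ends in a voiced consonant (*mebilul*, *tuvgonder*, *lev*); -vu when the stem ends in a vowel (*wotohe*, *ba*, *dewimi*).
*eil* — final sound /l/ (a voiced consonant) → -jev → *eiljev*.
Since the final sound of *kesipas* is /s/ (a voiceless consonant), it takes -uz, giving *kesipasuz*.
*a*: final sound = /a/, a vowel → -vu → *avu*.

eiljev, kesipasuz, avu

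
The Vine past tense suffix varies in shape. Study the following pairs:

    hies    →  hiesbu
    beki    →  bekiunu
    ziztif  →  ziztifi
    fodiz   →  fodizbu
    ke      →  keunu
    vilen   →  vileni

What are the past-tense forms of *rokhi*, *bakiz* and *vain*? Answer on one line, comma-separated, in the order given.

The pattern is sibilance of the final sound: -bu when the stem ends in a sibilant (*hies*, *fodiz*); -i when the stem ends in a non-sibilant consonant (*ziztif*, *vilen*); -unu when the stem ends in a vowel (*beki*, *ke*).
*rokhi*: final sound = /i/, a vowel → -unu → *rokhiunu*.
The final sound of *bakiz* is /z/, which is a sibilant, so the suffix is -bu, giving *bakizbu*.
The final sound of *vain* is /n/, which is a non-sibilant consonant, so the suffix is -i, giving *vaini*.

rokhiunu, bakizbu, vaini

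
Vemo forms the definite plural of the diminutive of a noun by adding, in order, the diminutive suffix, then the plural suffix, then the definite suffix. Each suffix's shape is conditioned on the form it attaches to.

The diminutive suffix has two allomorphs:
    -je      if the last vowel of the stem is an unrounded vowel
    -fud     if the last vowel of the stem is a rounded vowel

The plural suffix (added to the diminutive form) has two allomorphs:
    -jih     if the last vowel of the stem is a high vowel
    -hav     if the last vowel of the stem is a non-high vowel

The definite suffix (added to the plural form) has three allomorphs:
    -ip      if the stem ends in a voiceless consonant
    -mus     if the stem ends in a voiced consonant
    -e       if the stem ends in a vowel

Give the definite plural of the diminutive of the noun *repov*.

Since the last vowel of *repov* is /o/ (a rounded vowel), it takes -fud, giving *repovfud*.
Since the last vowel of the diminutive form *repovfud* is /u/ (a high vowel), it takes -jih, giving *repovfudjih*.
The final sound of the plural form *repovfudjih* is /h/, which is a voiceless consonant, so the definite suffix is -ip, giving *repovfudjihip*.

repovfudjihip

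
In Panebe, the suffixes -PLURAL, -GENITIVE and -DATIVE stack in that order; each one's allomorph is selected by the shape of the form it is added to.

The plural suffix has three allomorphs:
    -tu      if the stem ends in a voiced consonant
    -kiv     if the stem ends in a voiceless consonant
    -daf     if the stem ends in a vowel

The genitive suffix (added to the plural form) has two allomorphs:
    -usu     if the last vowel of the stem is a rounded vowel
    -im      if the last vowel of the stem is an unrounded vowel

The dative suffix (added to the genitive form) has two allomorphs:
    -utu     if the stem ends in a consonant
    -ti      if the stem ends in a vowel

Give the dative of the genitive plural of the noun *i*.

*i* — final sound /i/ (a vowel) → -daf → *idaf*.
The last vowel of the plural form *idaf* is /a/, which is an unrounded vowel, so the genitive suffix is -im, giving *idafim*.
The genitive form *idafim*: final sound = /m/, a consonant → -utu → *idafimutu*.

idafimutu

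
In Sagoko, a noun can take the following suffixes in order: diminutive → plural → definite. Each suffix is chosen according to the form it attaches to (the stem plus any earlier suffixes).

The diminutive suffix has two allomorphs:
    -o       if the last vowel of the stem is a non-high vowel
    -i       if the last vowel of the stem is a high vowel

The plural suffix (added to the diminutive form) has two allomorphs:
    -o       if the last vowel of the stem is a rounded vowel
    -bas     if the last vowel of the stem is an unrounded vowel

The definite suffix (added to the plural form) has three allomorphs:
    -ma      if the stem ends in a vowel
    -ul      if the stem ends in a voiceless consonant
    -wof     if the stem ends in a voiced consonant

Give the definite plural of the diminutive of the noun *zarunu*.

The last vowel of *zarunu* is /u/, which is a high vowel, so the diminutive suffix is -i, giving *zarunui*.
The diminutive form *zarunui*: last vowel = /i/, an unrounded vowel → -bas → *zarunuibas*.
The plural form *zarunuibas* — final sound /s/ (a voiceless consonant) → -ul → *zarunuibasul*.

zarunuibasul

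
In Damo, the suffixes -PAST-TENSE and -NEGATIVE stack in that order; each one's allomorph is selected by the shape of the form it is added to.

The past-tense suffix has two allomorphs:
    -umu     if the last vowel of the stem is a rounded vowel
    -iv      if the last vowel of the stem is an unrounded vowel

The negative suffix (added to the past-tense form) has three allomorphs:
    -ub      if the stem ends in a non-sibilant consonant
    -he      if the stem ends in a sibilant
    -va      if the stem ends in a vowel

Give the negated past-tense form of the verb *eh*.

ehivub

Since the last vowel of *eh* is /e/ (an unrounded vowel), it takes -iv, giving *ehiv*.
Since the final sound of the past-tense form *ehiv* is /v/ (a non-sibilant consonant), it takes -ub, giving *ehivub*.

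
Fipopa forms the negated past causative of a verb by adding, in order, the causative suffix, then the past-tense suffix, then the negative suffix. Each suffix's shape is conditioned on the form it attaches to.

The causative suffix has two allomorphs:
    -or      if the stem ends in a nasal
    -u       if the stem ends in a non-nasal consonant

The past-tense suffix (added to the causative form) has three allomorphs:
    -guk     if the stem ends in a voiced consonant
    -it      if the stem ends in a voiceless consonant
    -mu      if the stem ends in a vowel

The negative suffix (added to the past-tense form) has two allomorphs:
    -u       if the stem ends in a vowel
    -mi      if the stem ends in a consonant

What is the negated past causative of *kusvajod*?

kusvajodumuu

*kusvajod* — final consonant /d/ (non-nasal) → -u → *kusvajodu*.
The final sound of the causative form *kusvajodu* is /u/, which is a vowel, so the past-tense suffix is -mu, giving *kusvajodumu*.
Since the final sound of the past-tense form *kusvajodumu* is /u/ (a vowel), it takes -u, giving *kusvajodumuu*.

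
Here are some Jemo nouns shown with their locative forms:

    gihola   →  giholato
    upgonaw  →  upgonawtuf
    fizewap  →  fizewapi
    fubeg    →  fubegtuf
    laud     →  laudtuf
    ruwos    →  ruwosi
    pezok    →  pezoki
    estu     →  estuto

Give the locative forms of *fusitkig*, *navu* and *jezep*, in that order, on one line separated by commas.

The alternation tracks the final sound of the stem — -i when the stem ends in a voiceless consonant (*fizewap*, *ruwos*, *pezok*); -tuf when the stem ends in a voiced consonant (*upgonaw*, *fubeg*, *laud*); -to when the stem ends in a vowel (*gihola*, *estu*).
Since the final sound of *fusitkig* is /g/ (a voiced consonant), it takes -tuf, giving *fusitkigtuf*.
Since the final sound of *navu* is /u/ (a vowel), it takes -to, giving *navuto*.
*jezep*: final sound = /p/, a voiceless consonant → -i → *jezepi*.

fusitkigtuf, navuto, jezepi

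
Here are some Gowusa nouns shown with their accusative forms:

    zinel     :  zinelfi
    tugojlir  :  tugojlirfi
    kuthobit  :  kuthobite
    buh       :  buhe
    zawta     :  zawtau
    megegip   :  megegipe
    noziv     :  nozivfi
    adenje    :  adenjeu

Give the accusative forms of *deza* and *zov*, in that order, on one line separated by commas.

The alternation tracks the final sound of the stem — -e when the stem ends in a voiceless consonant (*kuthobit*, *buh*, *megegip*); -fi when the stem ends in a voiced consonant (*zinel*, *tugojlir*, *noziv*); -u when the stem ends in a vowel (*zawta*, *adenje*).
Since the final sound of *deza* is /a/ (a vowel), it takes -u, giving *dezau*.
*zov* — final sound /v/ (a voiced consonant) → -fi → *zovfi*.

dezau, zovfi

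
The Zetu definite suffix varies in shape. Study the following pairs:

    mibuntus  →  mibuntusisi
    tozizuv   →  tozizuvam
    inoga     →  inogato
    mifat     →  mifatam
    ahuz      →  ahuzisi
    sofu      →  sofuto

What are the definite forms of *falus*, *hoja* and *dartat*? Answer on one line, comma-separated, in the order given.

falusisi, hojato, dartatam

The alternation tracks the final sound of the stem — -isi when the stem ends in a sibilant (*mibuntus*, *ahuz*); -am when the stem ends in a non-sibilant consonant (*tozizuv*, *mifat*); -to when the stem ends in a vowel (*inoga*, *sofu*).
Since the final sound of *falus* is /s/ (a sibilant), it takes -isi, giving *falusisi*.
Since the final sound of *hoja* is /a/ (a vowel), it takes -to, giving *hojato*.
Since the final sound of *dartat* is /t/ (a non-sibilant consonant), it takes -am, giving *dartatam*.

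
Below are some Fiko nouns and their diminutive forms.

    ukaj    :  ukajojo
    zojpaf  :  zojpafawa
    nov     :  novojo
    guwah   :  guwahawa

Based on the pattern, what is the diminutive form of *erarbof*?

Looking at the final consonant of each stem: -awa when the stem ends in a voiceless consonant (*zojpaf*, *guwah*); -ojo when the stem ends in a voiced consonant (*ukaj*, *nov*).
The final consonant of *erarbof* is /f/, which is voiceless, so the suffix is -awa, giving *erarbofawa*.

erarbofawa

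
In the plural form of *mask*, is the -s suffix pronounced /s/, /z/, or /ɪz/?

/s/

The stem *mask* ends in a voiceless non-sibilant consonant.
The plural suffix surfaces as /ɪz/ after sibilants, /s/ after other voiceless consonants, and /z/ after other voiced sounds.
So the plural -s on *mask* is pronounced /s/.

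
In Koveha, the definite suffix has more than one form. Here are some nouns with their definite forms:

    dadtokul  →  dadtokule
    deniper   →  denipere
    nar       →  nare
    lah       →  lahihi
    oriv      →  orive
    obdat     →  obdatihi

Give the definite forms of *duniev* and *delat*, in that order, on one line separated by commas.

dunieve, delatihi

The pattern is voicing of the final consonant: -ihi when the stem ends in a voiceless consonant (*lah*, *obdat*); -e when the stem ends in a voiced consonant (*dadtokul*, *deniper*, *nar*, *oriv*).
*duniev* — final consonant /v/ (voiced) → -e → *dunieve*.
Since the final consonant of *delat* is /t/ (voiceless), it takes -ihi, giving *delatihi*.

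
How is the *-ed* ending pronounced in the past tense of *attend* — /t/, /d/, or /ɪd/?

/ɪd/

The stem *attend* ends in /t/ or /d/.
The -ed suffix is realized as /ɪd/ after /t, d/; as /t/ after other voiceless consonants; and as /d/ after other voiced sounds.
So -ed on *attend* is pronounced /ɪd/.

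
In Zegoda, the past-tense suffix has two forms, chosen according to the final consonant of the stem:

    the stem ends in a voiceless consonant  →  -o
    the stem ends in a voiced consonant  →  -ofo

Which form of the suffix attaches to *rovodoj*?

-ofo

*rovodoj*: final consonant = /j/, voiced → -ofo.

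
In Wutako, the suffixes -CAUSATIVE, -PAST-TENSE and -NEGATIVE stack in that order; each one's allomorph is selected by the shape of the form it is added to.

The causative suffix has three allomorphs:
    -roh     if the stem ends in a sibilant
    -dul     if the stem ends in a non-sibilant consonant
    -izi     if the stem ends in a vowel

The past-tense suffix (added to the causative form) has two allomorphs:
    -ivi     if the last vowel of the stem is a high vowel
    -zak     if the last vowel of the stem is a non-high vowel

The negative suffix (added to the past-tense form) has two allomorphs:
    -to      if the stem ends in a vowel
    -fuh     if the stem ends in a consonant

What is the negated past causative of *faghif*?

faghifdulivito

*faghif*: final sound = /f/, a non-sibilant consonant → -dul → *faghifdul*.
The last vowel of the causative form *faghifdul* is /u/, which is a high vowel, so the past-tense suffix is -ivi, giving *faghifdulivi*.
Since the final sound of the past-tense form *faghifdulivi* is /i/ (a vowel), it takes -to, giving *faghifdulivito*.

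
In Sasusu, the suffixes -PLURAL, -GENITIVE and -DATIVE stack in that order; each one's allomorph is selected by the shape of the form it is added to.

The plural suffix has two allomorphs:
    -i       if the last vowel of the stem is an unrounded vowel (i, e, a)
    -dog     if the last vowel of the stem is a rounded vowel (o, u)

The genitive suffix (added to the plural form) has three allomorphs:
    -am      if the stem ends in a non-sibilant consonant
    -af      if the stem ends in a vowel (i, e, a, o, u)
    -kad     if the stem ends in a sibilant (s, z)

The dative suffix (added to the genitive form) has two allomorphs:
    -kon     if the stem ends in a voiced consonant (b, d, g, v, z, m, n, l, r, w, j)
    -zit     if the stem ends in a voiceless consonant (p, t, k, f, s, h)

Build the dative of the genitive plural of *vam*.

*vam*: last vowel = /a/, an unrounded vowel → -i → *vami*.
The final sound of the plural form *vami* is /i/, which is a vowel, so the genitive suffix is -af, giving *vamiaf*.
The genitive form *vamiaf* — final consonant /f/ (voiceless) → -zit → *vamiafzit*.

vamiafzit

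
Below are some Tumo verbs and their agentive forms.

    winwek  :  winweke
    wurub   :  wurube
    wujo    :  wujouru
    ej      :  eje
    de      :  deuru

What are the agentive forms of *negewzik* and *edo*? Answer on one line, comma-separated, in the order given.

The pattern is consonant vs. vowel: -e when the stem ends in a consonant (*winwek*, *wurub*, *ej*); -uru when the stem ends in a vowel (*wujo*, *de*).
Since the final sound of *negewzik* is /k/ (a consonant), it takes -e, giving *negewzike*.
Since the final sound of *edo* is /o/ (a vowel), it takes -uru, giving *edouru*.

negewzike, edouru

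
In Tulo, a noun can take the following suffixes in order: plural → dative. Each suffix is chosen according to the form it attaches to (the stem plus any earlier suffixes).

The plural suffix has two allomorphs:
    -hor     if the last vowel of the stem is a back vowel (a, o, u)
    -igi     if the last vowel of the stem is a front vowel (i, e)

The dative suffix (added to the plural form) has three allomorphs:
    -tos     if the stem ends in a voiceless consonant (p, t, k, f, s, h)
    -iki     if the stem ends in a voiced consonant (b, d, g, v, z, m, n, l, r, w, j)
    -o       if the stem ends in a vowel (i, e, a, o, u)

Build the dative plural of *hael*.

haeligio

*hael*: last vowel = /e/, a front vowel → -igi → *haeligi*.
The final sound of the plural form *haeligi* is /i/, which is a vowel, so the dative suffix is -o, giving *haeligio*.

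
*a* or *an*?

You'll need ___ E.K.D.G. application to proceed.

an

The indefinite article is chosen by the initial *sound* of the following word, not its spelling.
The initialism *E.K.D.G.* is read letter by letter; the first letter, E, is pronounced /iː/, which begins with a vowel sound.
So the article is *an*: You'll need an E.K.D.G. application to proceed.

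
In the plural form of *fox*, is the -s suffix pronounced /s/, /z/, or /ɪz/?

/ɪz/

The stem *fox* ends in a sibilant (/s, z, ʃ, ʒ, tʃ, dʒ/).
The plural suffix surfaces as /ɪz/ after sibilants, /s/ after other voiceless consonants, and /z/ after other voiced sounds.
So the plural -s on *fox* is pronounced /ɪz/.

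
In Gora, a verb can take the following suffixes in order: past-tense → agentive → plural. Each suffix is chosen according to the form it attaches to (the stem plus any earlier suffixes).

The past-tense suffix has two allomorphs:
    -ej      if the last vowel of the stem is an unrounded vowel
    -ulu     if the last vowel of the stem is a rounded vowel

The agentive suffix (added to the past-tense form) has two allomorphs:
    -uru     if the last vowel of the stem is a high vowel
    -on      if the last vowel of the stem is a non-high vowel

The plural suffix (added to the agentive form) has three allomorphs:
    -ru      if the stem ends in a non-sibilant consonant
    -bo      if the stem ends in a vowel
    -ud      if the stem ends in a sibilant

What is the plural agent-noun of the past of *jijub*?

The last vowel of *jijub* is /u/, which is a rounded vowel, so the past-tense suffix is -ulu, giving *jijubulu*.
The last vowel of the past-tense form *jijubulu* is /u/, which is a high vowel, so the agentive suffix is -uru, giving *jijubuluuru*.
Since the final sound of the agentive form *jijubuluuru* is /u/ (a vowel), it takes -bo, giving *jijubuluurubo*.

jijubuluurubo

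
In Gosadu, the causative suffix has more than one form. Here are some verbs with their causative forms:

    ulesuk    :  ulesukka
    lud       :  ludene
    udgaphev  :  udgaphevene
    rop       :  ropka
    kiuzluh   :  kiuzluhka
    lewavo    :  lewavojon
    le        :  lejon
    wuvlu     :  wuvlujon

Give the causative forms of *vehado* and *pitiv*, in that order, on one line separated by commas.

The pattern is voicing of the final sound: -ka when the stem ends in a voiceless consonant (*ulesuk*, *rop*, *kiuzluh*); -ene when the stem ends in a voiced consonant (*lud*, *udgaphev*); -jon when the stem ends in a vowel (*lewavo*, *le*, *wuvlu*).
*vehado*: final sound = /o/, a vowel → -jon → *vehadojon*.
*pitiv*: final sound = /v/, a voiced consonant → -ene → *pitivene*.

vehadojon, pitivene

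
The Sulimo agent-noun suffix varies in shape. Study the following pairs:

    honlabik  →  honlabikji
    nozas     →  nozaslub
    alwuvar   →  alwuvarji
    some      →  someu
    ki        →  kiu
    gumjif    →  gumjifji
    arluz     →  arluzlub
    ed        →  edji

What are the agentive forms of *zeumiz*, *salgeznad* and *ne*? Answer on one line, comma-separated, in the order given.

Looking at the final sound of each stem: -lub when the stem ends in a sibilant (*nozas*, *arluz*); -ji when the stem ends in a non-sibilant consonant (*honlabik*, *alwuvar*, *gumjif*, *ed*); -u when the stem ends in a vowel (*some*, *ki*).
Since the final sound of *zeumiz* is /z/ (a sibilant), it takes -lub, giving *zeumizlub*.
The final sound of *salgeznad* is /d/, which is a non-sibilant consonant, so the suffix is -ji, giving *salgeznadji*.
*ne*: final sound = /e/, a vowel → -u → *neu*.

zeumizlub, salgeznadji, neu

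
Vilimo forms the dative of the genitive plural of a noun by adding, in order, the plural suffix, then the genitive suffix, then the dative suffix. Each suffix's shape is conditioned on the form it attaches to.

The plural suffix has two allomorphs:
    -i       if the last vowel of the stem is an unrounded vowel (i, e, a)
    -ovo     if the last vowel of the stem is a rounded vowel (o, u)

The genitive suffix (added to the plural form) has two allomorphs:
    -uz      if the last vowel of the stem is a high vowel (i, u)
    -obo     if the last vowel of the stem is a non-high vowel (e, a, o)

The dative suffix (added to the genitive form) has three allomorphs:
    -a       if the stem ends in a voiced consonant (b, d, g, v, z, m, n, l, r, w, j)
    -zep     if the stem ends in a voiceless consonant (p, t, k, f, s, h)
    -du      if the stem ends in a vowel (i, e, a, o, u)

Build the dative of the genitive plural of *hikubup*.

hikubupovoobodu

The last vowel of *hikubup* is /u/, which is a rounded vowel, so the plural suffix is -ovo, giving *hikubupovo*.
The plural form *hikubupovo* — last vowel /o/ (a non-high vowel) → -obo → *hikubupovoobo*.
Since the final sound of the genitive form *hikubupovoobo* is /o/ (a vowel), it takes -du, giving *hikubupovoobodu*.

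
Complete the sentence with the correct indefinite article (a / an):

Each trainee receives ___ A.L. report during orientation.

The indefinite article is chosen by the initial *sound* of the following word, not its spelling.
The initialism *A.L.* is read letter by letter; the first letter, A, is pronounced /eɪ/, which begins with a vowel sound.
So the article is *an*: Each trainee receives an A.L. report during orientation.

an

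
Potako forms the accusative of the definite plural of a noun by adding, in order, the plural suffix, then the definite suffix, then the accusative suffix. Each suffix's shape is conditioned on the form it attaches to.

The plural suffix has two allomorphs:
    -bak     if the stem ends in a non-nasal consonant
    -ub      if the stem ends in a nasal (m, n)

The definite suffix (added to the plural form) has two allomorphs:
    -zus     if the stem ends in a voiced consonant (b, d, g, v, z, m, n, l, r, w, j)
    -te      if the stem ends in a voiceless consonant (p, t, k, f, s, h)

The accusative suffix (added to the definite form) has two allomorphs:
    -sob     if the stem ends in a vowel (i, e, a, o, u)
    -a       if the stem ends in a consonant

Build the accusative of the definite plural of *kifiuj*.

kifiujbaktesob

*kifiuj* — final consonant /j/ (non-nasal) → -bak → *kifiujbak*.
The plural form *kifiujbak* — final consonant /k/ (voiceless) → -te → *kifiujbakte*.
The final sound of the definite form *kifiujbakte* is /e/, which is a vowel, so the accusative suffix is -sob, giving *kifiujbaktesob*.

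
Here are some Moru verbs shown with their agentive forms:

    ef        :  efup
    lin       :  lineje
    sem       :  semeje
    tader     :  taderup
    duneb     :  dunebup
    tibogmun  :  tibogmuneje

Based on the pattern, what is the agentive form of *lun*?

luneje

The alternation tracks the final consonant of the stem — -eje when the stem ends in a nasal (*lin*, *sem*, *tibogmun*); -up when the stem ends in a non-nasal consonant (*ef*, *tader*, *duneb*).
*lun*: final consonant = /n/, a nasal → -eje → *luneje*.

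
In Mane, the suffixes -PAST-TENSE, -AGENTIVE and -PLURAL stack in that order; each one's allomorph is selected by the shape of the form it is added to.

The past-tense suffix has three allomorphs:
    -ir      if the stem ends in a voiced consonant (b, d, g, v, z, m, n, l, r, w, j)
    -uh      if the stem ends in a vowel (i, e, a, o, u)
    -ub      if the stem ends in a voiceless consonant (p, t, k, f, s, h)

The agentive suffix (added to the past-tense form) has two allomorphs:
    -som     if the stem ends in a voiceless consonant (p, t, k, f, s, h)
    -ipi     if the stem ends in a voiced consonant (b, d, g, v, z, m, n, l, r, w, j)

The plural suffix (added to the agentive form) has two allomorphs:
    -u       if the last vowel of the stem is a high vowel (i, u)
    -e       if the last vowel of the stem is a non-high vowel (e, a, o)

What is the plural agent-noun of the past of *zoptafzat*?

zoptafzatubipiu

Since the final sound of *zoptafzat* is /t/ (a voiceless consonant), it takes -ub, giving *zoptafzatub*.
The past-tense form *zoptafzatub* — final consonant /b/ (voiced) → -ipi → *zoptafzatubipi*.
The last vowel of the agentive form *zoptafzatubipi* is /i/, which is a high vowel, so the plural suffix is -u, giving *zoptafzatubipiu*.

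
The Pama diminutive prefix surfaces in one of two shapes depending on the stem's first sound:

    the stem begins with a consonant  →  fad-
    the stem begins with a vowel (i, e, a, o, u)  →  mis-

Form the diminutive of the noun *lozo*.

*lozo*: first sound = /l/, a consonant → fad- → *fadlozo*.

fadlozo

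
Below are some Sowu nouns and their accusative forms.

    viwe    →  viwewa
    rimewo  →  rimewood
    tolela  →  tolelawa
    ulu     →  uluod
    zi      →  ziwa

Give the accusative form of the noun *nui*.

The suffix is conditioned by the last vowel: -od when the last vowel of the stem is a rounded vowel (*rimewo*, *ulu*); -wa when the last vowel of the stem is an unrounded vowel (*viwe*, *tolela*, *zi*).
*nui* — last vowel /i/ (an unrounded vowel) → -wa → *nuiwa*.

nuiwa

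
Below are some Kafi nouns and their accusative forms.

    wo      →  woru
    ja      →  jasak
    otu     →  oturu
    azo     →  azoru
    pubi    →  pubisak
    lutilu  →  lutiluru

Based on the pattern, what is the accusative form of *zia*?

ziasak

The pattern is rounding harmony: -ru when the last vowel of the stem is a rounded vowel (*wo*, *otu*, *azo*, *lutilu*); -sak when the last vowel of the stem is an unrounded vowel (*ja*, *pubi*).
*zia*: last vowel = /a/, an unrounded vowel → -sak → *ziasak*.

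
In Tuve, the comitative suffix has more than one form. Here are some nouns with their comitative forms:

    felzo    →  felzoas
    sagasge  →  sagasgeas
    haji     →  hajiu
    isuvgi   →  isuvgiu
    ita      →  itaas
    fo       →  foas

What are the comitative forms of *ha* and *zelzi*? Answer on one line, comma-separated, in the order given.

haas, zelziu

The pattern is height harmony: -u when the last vowel of the stem is a high vowel (*haji*, *isuvgi*); -as when the last vowel of the stem is a non-high vowel (*felzo*, *sagasge*, *ita*, *fo*).
The last vowel of *ha* is /a/, which is a non-high vowel, so the suffix is -as, giving *haas*.
*zelzi*: last vowel = /i/, a high vowel → -u → *zelziu*.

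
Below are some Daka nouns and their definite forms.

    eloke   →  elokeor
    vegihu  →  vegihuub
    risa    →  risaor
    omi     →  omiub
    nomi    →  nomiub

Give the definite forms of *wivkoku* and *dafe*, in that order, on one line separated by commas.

wivkokuub, dafeor

The alternation tracks the last vowel of the stem — -ub when the last vowel of the stem is a high vowel (*vegihu*, *omi*, *nomi*); -or when the last vowel of the stem is a non-high vowel (*eloke*, *risa*).
*wivkoku*: last vowel = /u/, a high vowel → -ub → *wivkokuub*.
*dafe*: last vowel = /e/, a non-high vowel → -or → *dafeor*.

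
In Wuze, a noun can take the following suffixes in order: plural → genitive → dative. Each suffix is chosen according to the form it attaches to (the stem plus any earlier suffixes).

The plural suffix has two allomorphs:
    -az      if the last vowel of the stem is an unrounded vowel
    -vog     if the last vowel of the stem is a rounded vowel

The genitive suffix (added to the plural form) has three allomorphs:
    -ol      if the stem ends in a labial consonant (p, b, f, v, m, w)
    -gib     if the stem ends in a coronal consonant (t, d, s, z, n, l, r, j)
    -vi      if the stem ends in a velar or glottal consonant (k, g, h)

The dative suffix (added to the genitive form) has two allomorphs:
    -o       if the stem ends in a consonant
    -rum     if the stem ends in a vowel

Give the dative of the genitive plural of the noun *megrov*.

*megrov*: last vowel = /o/, a rounded vowel → -vog → *megrovvog*.
Since the final consonant of the plural form *megrovvog* is /g/ (velar/glottal), it takes -vi, giving *megrovvogvi*.
The genitive form *megrovvogvi*: final sound = /i/, a vowel → -rum → *megrovvogvirum*.

megrovvogvirum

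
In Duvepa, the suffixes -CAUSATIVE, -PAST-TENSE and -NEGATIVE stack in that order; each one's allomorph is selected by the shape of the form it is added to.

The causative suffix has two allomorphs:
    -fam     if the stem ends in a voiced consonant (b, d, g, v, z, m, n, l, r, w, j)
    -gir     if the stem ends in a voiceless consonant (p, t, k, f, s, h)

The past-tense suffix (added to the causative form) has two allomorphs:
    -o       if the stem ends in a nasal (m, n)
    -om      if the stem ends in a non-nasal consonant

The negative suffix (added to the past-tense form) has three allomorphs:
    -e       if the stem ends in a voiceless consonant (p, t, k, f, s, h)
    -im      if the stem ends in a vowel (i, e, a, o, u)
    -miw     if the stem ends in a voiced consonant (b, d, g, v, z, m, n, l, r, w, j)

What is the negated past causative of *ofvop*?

*ofvop* — final consonant /p/ (voiceless) → -gir → *ofvopgir*.
The causative form *ofvopgir*: final consonant = /r/, non-nasal → -om → *ofvopgirom*.
The final sound of the past-tense form *ofvopgirom* is /m/, which is a voiced consonant, so the negative suffix is -miw, giving *ofvopgirommiw*.

ofvopgirommiw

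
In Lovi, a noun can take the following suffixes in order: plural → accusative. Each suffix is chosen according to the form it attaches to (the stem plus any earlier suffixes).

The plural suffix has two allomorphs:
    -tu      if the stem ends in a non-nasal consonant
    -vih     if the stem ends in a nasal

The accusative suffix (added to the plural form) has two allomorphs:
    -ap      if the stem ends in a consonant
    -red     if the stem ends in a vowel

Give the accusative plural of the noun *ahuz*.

*ahuz* — final consonant /z/ (non-nasal) → -tu → *ahuztu*.
The plural form *ahuztu* — final sound /u/ (a vowel) → -red → *ahuztured*.

ahuztured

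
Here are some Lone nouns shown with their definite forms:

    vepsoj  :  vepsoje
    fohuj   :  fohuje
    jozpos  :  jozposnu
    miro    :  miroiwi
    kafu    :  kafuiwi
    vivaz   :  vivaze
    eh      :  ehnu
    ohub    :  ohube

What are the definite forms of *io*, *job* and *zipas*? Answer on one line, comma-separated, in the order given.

Looking at the final sound of each stem: -nu when the stem ends in a voiceless consonant (*jozpos*, *eh*); -e when the stem ends in a voiced consonant (*vepsoj*, *fohuj*, *vivaz*, *ohub*); -iwi when the stem ends in a vowel (*miro*, *kafu*).
Since the final sound of *io* is /o/ (a vowel), it takes -iwi, giving *ioiwi*.
*job* — final sound /b/ (a voiced consonant) → -e → *jobe*.
The final sound of *zipas* is /s/, which is a voiceless consonant, so the suffix is -nu, giving *zipasnu*.

ioiwi, jobe, zipasnu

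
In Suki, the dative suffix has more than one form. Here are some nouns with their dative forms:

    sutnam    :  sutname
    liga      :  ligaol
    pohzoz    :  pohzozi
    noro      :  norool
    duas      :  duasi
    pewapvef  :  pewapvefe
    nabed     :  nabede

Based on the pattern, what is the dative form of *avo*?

The pattern is sibilance of the final sound: -i when the stem ends in a sibilant (*pohzoz*, *duas*); -e when the stem ends in a non-sibilant consonant (*sutnam*, *pewapvef*, *nabed*); -ol when the stem ends in a vowel (*liga*, *noro*).
Since the final sound of *avo* is /o/ (a vowel), it takes -ol, giving *avool*.

avool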